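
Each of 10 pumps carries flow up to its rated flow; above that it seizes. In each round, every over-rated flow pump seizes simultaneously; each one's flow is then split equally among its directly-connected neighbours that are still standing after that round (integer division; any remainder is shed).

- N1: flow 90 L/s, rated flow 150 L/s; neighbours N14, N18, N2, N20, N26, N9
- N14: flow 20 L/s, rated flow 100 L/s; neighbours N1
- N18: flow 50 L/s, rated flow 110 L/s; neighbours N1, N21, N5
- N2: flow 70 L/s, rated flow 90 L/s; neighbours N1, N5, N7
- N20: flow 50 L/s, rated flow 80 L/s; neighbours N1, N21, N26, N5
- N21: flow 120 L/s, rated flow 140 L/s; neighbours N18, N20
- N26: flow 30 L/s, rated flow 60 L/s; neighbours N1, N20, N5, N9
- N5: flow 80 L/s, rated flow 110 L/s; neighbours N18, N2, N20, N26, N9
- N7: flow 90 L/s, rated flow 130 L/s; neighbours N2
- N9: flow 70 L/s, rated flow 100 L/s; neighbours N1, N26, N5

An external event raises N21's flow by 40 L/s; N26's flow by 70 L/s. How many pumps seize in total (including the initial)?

Round 1 — N21 at 160 > 140; N26 at 100 > 60. N21, N26 seize.
  N21 sheds 160 L/s to N18, N20: 80 each.
    N18: 50+80 = 130 > 110
    N20: 50+80 = 130 > 80
  N26 sheds 100 L/s to N1, N20, N5, N9: 25 each.
    N1: 90+25 = 115 ≤ 150
    N20: 130+25 = 155 > 80
    N5: 80+25 = 105 ≤ 110
    N9: 70+25 = 95 ≤ 100
Round 2 — N18, N20 seize.
  N18 sheds 130 L/s to N1, N5: 65 each.
    N1: 115+65 = 180 > 150
    N5: 105+65 = 170 > 110
  N20 sheds 155 L/s to N1, N5: 77 each (1 lost).
    N1: 180+77 = 257 > 150
    N5: 170+77 = 247 > 110
Round 3 — N1, N5 seize.
  N1 sheds 257 L/s to N14, N2, N9: 85 each (2 lost).
    N14: 20+85 = 105 > 100
    N2: 70+85 = 155 > 90
    N9: 95+85 = 180 > 100
  N5 sheds 247 L/s to N2, N9: 123 each (1 lost).
    N2: 155+123 = 278 > 90
    N9: 180+123 = 303 > 100
Round 4 — N14, N2, N9 seize.
  N14 sheds 105 L/s: no online neighbours, lost.
  N2 sheds 278 L/s to N7: 278 each.
    N7: 90+278 = 368 > 130
  N9 sheds 303 L/s: no online neighbours, lost.
Round 5 — N7 seizes.
  N7 sheds 368 L/s: no online neighbours, lost.
No further seizures.

10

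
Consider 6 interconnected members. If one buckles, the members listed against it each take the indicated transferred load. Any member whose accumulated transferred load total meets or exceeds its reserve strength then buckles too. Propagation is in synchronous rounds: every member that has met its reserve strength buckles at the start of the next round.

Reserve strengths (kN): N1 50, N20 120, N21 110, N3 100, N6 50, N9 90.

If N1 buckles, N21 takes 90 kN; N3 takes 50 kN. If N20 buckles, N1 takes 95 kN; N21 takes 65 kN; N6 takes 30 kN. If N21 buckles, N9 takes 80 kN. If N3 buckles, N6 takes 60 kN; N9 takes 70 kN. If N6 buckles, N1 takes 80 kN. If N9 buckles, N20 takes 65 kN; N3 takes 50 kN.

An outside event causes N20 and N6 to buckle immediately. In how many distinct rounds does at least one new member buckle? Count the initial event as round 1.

Round 1 — N20, N6 buckle (initial).
  N1: +95+80 → 175 ≥ 50
  N21: +65 → 65 < 110
Round 2 — N1 buckles.
  N21: +90 → 155 ≥ 110
  N3: +50 → 50 < 100
Round 3 — N21 buckles.
  N9: +80 → 80 < 90
No further bucklings.

3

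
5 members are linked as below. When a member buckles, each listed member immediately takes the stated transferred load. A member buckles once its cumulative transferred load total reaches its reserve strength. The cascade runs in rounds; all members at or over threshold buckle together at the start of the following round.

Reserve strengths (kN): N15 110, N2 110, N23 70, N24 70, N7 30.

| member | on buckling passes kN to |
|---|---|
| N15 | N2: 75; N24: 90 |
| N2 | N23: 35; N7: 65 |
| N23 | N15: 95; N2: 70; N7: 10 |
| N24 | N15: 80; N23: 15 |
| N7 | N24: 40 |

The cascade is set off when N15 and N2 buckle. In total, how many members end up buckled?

Round 1 — N15, N2 buckle (initial).
  N23: +35 → 35 < 70
  N24: +90 → 90 ≥ 70
  N7: +65 → 65 ≥ 30
Round 2 — N24, N7 buckle.
  N23: +15 → 50 < 70
No further bucklings.

4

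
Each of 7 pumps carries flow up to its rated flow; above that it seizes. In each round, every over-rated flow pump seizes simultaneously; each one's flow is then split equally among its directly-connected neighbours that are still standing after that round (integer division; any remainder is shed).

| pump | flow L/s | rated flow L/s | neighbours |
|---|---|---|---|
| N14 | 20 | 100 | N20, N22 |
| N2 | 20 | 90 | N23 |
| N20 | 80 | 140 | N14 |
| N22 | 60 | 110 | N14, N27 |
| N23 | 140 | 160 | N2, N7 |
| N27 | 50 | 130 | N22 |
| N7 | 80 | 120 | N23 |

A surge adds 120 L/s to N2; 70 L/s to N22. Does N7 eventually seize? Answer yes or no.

Round 1 — N2 at 140 > 90; N22 at 130 > 110. N2, N22 seize.
  N2 sheds 140 L/s to N23: 140 each.
    N23: 140+140 = 280 > 160
  N22 sheds 130 L/s to N14, N27: 65 each.
    N14: 20+65 = 85 ≤ 100
    N27: 50+65 = 115 ≤ 130
Round 2 — N23 seizes.
  N23 sheds 280 L/s to N7: 280 each.
    N7: 80+280 = 360 > 120
Round 3 — N7 seizes.
  N7 sheds 360 L/s: no online neighbours, lost.
No further seizures.

yes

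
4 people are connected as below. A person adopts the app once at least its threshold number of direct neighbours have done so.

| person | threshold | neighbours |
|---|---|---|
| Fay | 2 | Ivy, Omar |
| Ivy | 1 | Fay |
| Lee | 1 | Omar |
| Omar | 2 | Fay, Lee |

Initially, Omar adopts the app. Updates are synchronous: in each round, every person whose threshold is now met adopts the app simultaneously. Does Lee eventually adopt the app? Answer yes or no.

Round 1 — Omar adopts the app (initial).
Round 2 — checking thresholds:
  Fay: 1 of 2 neighbours < 2, below threshold.
  Lee: 1 of 1 neighbours ≥ 1, adopts the app.
Round 3 — no new adoptions; cascade stops.

yes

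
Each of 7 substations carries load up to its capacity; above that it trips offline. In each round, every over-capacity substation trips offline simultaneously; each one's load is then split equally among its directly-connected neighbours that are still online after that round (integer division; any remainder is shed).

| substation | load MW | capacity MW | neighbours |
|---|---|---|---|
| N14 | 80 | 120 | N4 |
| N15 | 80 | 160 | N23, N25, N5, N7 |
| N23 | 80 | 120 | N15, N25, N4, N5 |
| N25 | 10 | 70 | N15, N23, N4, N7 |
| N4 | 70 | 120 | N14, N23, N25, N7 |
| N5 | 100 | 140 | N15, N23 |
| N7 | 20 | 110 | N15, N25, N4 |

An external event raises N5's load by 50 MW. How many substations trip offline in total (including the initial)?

Round 1 — N5 at 150 > 140. N5 trips offline.
  N5 sheds 150 MW to N15, N23: 75 each.
    N15: 80+75 = 155 ≤ 160
    N23: 80+75 = 155 > 120
Round 2 — N23 trips offline.
  N23 sheds 155 MW to N15, N25, N4: 51 each (2 lost).
    N15: 155+51 = 206 > 160
    N25: 10+51 = 61 ≤ 70
    N4: 70+51 = 121 > 120
Round 3 — N15, N4 trip offline.
  N15 sheds 206 MW to N25, N7: 103 each.
    N25: 61+103 = 164 > 70
    N7: 20+103 = 123 > 110
  N4 sheds 121 MW to N14, N25, N7: 40 each (1 lost).
    N14: 80+40 = 120 ≤ 120
    N25: 164+40 = 204 > 70
    N7: 123+40 = 163 > 110
Round 4 — N25, N7 trip offline.
  N25 sheds 204 MW: no online neighbours, lost.
  N7 sheds 163 MW: no online neighbours, lost.
No further trips.

6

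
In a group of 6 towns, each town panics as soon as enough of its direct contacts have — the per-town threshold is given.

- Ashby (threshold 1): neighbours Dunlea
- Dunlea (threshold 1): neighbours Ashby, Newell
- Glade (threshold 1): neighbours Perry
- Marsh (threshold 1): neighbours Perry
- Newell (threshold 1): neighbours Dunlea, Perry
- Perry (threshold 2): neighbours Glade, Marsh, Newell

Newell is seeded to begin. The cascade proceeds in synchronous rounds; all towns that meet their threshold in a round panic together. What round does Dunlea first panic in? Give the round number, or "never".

2

Round 1 — Newell panics (initial).
Round 2 — checking thresholds:
  Dunlea: 1 of 2 neighbours ≥ 1, panics.
  Perry: 1 of 3 neighbours < 2, not yet.
Round 3 — checking thresholds:
  Ashby: 1 of 1 neighbours ≥ 1, panics.
  Perry: 1 of 3 neighbours < 2, not yet.
Round 4 — no new panics; cascade stops.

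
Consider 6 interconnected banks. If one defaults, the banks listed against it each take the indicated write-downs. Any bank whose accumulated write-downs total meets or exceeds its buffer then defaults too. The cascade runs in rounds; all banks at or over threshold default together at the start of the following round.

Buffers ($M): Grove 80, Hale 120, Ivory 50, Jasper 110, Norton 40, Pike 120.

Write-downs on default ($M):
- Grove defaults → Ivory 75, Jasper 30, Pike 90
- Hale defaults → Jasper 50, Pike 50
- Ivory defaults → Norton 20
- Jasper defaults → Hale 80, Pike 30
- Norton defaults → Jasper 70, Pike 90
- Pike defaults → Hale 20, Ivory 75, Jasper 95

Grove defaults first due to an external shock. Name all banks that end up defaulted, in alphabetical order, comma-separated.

Grove, Ivory

Round 1 — Grove defaults (initial).
  Ivory: +75 → 75 ≥ 50
  Jasper: +30 → 30 < 110
  Pike: +90 → 90 < 120
Round 2 — Ivory defaults.
  Norton: +20 → 20 < 40
No further defaults.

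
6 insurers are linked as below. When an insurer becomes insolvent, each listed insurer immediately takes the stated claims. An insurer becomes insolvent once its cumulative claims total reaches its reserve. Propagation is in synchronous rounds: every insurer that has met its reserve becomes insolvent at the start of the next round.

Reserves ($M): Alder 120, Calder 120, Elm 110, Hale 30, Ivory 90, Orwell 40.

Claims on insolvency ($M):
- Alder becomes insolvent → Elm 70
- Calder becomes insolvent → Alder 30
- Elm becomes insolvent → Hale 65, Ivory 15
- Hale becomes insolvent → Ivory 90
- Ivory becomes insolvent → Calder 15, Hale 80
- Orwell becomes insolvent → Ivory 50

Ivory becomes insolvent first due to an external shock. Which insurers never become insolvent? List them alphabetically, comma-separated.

Round 1 — Ivory becomes insolvent (initial).
  Calder: +15 → 15 < 120
  Hale: +80 → 80 ≥ 30
Round 2 — Hale becomes insolvent.
No further insolvencies.

Alder, Calder, Elm, Orwell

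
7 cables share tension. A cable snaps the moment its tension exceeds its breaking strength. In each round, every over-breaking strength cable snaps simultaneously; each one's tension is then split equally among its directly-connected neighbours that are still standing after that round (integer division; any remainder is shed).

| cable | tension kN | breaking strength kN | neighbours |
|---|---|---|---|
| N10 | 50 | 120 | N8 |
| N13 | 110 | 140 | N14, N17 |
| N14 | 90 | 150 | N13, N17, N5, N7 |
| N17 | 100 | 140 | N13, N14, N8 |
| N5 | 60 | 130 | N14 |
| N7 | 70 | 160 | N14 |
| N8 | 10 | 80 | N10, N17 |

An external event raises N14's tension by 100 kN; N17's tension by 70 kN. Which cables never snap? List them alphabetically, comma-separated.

Round 1 — N14 at 190 > 150; N17 at 170 > 140. N14, N17 snap.
  N14 sheds 190 kN to N13, N5, N7: 63 each (1 lost).
    N13: 110+63 = 173 > 140
    N5: 60+63 = 123 ≤ 130
    N7: 70+63 = 133 ≤ 160
  N17 sheds 170 kN to N13, N8: 85 each.
    N13: 173+85 = 258 > 140
    N8: 10+85 = 95 > 80
Round 2 — N13, N8 snap.
  N13 sheds 258 kN: no online neighbours, lost.
  N8 sheds 95 kN to N10: 95 each.
    N10: 50+95 = 145 > 120
Round 3 — N10 snaps.
  N10 sheds 145 kN: no online neighbours, lost.
No further breaks.

N5, N7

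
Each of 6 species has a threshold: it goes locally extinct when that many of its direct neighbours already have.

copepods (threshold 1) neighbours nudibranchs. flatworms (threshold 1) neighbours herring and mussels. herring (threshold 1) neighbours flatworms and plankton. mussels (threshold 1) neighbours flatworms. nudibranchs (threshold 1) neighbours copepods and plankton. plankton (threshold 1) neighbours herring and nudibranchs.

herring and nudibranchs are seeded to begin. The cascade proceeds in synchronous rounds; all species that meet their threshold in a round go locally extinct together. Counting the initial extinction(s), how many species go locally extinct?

Round 1 — herring, nudibranchs go locally extinct (initial).
Round 2 — checking thresholds:
  copepods: 1 of 1 neighbours ≥ 1, goes locally extinct.
  flatworms: 1 of 2 neighbours ≥ 1, goes locally extinct.
  plankton: 2 of 2 neighbours ≥ 1, goes locally extinct.
Round 3 — checking thresholds:
  mussels: 1 of 1 neighbours ≥ 1, goes locally extinct.
Round 4 — no new extinctions; cascade stops.

6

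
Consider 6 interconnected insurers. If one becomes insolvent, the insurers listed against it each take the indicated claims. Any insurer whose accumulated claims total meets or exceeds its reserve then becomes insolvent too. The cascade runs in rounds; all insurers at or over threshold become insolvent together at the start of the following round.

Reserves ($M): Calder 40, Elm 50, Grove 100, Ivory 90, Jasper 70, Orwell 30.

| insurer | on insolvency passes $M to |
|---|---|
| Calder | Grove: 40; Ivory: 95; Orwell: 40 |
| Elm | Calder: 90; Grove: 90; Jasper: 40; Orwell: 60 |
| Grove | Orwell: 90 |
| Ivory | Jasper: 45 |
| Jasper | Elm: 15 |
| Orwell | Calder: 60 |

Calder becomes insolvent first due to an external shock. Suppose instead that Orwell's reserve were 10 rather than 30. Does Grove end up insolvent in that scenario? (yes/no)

no

With Orwell's reserve at 10:
Round 1 — Calder becomes insolvent (initial).
  Grove: +40 → 40 < 100
  Ivory: +95 → 95 ≥ 90
  Orwell: +40 → 40 ≥ 10
Round 2 — Ivory, Orwell become insolvent.
  Jasper: +45 → 45 < 70
No further insolvencies.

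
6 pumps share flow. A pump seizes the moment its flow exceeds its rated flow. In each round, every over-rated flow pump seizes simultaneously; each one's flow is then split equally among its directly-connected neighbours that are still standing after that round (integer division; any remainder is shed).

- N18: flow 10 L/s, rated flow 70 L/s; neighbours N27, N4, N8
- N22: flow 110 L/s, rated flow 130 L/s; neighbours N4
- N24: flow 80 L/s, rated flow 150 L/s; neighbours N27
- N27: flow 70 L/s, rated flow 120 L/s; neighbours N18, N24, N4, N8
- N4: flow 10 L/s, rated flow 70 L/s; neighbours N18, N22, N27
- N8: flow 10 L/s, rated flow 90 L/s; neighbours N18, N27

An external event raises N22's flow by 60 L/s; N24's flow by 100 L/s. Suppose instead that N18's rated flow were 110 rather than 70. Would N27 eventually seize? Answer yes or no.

yes

With N18's rated flow at 110:
Round 1 — N22 at 170 > 130; N24 at 180 > 150. N22, N24 seize.
  N22 sheds 170 L/s to N4: 170 each.
    N4: 10+170 = 180 > 70
  N24 sheds 180 L/s to N27: 180 each.
    N27: 70+180 = 250 > 120
Round 2 — N27, N4 seize.
  N27 sheds 250 L/s to N18, N8: 125 each.
    N18: 10+125 = 135 > 110
    N8: 10+125 = 135 > 90
  N4 sheds 180 L/s to N18: 180 each.
    N18: 135+180 = 315 > 110
Round 3 — N18, N8 seize.
  N18 sheds 315 L/s: no online neighbours, lost.
  N8 sheds 135 L/s: no online neighbours, lost.
No further seizures.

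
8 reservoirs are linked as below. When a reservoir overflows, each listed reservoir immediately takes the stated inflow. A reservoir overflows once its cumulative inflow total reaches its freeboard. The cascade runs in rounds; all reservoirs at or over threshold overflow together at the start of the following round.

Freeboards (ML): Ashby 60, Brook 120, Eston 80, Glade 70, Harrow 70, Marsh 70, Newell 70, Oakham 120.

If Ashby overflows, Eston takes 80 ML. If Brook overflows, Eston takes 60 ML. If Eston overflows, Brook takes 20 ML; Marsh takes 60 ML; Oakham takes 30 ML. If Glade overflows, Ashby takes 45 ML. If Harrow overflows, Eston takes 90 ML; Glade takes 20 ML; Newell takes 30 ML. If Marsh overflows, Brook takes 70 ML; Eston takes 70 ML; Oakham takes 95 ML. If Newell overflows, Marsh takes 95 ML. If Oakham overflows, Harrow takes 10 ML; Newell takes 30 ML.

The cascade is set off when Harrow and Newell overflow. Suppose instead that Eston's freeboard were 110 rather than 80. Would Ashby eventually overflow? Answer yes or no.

With Eston's freeboard at 110:
Round 1 — Harrow, Newell overflow (initial).
  Eston: +90 → 90 < 110
  Glade: +20 → 20 < 70
  Marsh: +95 → 95 ≥ 70
Round 2 — Marsh overflows.
  Brook: +70 → 70 < 120
  Eston: +70 → 160 ≥ 110
  Oakham: +95 → 95 < 120
Round 3 — Eston overflows.
  Brook: +20 → 90 < 120
  Oakham: +30 → 125 ≥ 120
Round 4 — Oakham overflows.
No further overflows.

no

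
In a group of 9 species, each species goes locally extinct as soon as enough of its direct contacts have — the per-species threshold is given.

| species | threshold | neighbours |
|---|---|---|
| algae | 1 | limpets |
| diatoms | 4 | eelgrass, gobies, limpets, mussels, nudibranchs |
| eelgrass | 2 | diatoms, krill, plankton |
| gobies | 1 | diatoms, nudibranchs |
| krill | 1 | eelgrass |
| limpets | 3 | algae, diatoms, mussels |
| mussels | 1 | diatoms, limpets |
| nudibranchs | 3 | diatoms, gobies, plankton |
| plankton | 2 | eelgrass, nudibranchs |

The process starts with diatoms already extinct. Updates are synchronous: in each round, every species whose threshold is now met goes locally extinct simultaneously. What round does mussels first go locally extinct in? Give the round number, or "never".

Round 1 — diatoms goes locally extinct (initial).
Round 2 — checking thresholds:
  eelgrass: 1 of 3 neighbours < 2, not yet.
  gobies: 1 of 2 neighbours ≥ 1, goes locally extinct.
  limpets: 1 of 3 neighbours < 3, not yet.
  mussels: 1 of 2 neighbours ≥ 1, goes locally extinct.
  nudibranchs: 1 of 3 neighbours < 3, not yet.
Round 3 — no new extinctions; cascade stops.

2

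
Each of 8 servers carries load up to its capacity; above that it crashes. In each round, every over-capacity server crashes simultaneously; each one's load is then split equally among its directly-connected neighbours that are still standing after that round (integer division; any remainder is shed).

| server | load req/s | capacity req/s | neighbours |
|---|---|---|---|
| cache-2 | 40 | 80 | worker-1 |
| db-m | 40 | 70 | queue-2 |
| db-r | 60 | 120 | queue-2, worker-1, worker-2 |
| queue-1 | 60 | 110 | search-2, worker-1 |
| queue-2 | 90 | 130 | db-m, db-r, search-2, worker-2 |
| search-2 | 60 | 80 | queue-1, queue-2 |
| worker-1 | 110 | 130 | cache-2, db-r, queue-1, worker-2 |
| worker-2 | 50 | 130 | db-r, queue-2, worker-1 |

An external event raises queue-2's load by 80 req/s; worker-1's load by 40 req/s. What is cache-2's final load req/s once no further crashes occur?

Round 1 — queue-2 at 170 > 130; worker-1 at 150 > 130. queue-2, worker-1 crash.
  queue-2 sheds 170 req/s to db-m, db-r, search-2, worker-2: 42 each (2 lost).
    db-m: 40+42 = 82 > 70
    db-r: 60+42 = 102 ≤ 120
    search-2: 60+42 = 102 > 80
    worker-2: 50+42 = 92 ≤ 130
  worker-1 sheds 150 req/s to cache-2, db-r, queue-1, worker-2: 37 each (2 lost).
    cache-2: 40+37 = 77 ≤ 80
    db-r: 102+37 = 139 > 120
    queue-1: 60+37 = 97 ≤ 110
    worker-2: 92+37 = 129 ≤ 130
Round 2 — db-m, db-r, search-2 crash.
  db-m sheds 82 req/s: no online neighbours, lost.
  db-r sheds 139 req/s to worker-2: 139 each.
    worker-2: 129+139 = 268 > 130
  search-2 sheds 102 req/s to queue-1: 102 each.
    queue-1: 97+102 = 199 > 110
Round 3 — queue-1, worker-2 crash.
  queue-1 sheds 199 req/s: no online neighbours, lost.
  worker-2 sheds 268 req/s: no online neighbours, lost.
No further crashes.

77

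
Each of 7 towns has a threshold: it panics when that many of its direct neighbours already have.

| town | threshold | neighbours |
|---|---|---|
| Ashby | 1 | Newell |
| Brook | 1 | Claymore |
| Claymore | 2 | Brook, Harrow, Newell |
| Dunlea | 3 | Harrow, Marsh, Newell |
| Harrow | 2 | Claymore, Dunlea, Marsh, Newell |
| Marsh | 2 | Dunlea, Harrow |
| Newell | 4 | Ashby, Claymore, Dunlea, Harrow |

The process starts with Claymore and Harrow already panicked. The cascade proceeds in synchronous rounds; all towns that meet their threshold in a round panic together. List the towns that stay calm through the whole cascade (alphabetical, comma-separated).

Round 1 — Claymore, Harrow panic (initial).
Round 2 — checking thresholds:
  Brook: 1 of 1 neighbours ≥ 1, panics.
  Dunlea: 1 of 3 neighbours < 3, holds.
  Marsh: 1 of 2 neighbours < 2, holds.
  Newell: 2 of 4 neighbours < 4, holds.
Round 3 — no new panics; cascade stops.

Ashby, Dunlea, Marsh, Newell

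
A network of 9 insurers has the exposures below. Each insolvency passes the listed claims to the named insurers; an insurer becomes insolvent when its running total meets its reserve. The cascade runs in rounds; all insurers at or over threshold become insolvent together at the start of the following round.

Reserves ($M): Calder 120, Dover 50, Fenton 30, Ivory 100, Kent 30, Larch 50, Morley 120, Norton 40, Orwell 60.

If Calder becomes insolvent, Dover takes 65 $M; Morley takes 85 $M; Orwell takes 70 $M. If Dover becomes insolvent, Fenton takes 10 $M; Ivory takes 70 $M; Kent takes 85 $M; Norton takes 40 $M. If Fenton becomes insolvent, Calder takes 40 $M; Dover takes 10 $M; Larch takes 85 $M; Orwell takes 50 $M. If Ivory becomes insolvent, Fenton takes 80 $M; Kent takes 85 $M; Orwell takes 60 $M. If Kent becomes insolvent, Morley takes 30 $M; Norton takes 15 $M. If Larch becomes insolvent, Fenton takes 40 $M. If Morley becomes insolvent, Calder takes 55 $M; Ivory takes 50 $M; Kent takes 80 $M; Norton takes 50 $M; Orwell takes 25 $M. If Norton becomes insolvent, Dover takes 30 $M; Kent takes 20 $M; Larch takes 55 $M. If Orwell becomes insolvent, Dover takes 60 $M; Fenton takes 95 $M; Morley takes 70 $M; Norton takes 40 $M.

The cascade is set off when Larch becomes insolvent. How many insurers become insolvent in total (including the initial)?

2

Round 1 — Larch becomes insolvent (initial).
  Fenton: +40 → 40 ≥ 30
Round 2 — Fenton becomes insolvent.
  Calder: +40 → 40 < 120
  Dover: +10 → 10 < 50
  Orwell: +50 → 50 < 60
No further insolvencies.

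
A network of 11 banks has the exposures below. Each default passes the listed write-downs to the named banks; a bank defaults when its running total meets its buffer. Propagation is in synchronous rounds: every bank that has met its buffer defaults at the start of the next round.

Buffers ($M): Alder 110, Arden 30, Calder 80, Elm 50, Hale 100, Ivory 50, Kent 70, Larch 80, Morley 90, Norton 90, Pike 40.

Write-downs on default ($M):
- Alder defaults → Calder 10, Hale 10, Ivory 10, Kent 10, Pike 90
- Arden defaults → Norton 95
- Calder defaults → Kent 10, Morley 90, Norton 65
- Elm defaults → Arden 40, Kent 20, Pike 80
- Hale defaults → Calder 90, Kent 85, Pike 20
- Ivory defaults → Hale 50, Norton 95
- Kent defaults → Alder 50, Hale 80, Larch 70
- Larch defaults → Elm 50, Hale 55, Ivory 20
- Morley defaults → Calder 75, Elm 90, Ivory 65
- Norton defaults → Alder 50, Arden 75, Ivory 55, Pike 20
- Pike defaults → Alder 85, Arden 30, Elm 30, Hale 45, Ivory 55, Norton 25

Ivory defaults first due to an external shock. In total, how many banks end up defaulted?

Round 1 — Ivory defaults (initial).
  Hale: +50 → 50 < 100
  Norton: +95 → 95 ≥ 90
Round 2 — Norton defaults.
  Alder: +50 → 50 < 110
  Arden: +75 → 75 ≥ 30
  Pike: +20 → 20 < 40
Round 3 — Arden defaults.
No further defaults.

3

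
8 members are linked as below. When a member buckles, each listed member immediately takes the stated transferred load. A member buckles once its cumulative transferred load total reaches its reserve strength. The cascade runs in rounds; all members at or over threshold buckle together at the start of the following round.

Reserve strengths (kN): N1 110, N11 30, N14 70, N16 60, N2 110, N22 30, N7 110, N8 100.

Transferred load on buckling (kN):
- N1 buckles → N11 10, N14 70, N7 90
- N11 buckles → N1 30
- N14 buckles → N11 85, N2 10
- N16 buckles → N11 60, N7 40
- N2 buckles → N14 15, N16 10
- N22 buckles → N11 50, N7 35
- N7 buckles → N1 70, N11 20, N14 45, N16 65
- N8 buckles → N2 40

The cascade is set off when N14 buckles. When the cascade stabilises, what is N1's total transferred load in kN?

Round 1 — N14 buckles (initial).
  N11: +85 → 85 ≥ 30
  N2: +10 → 10 < 110
Round 2 — N11 buckles.
  N1: +30 → 30 < 110
No further bucklings.

30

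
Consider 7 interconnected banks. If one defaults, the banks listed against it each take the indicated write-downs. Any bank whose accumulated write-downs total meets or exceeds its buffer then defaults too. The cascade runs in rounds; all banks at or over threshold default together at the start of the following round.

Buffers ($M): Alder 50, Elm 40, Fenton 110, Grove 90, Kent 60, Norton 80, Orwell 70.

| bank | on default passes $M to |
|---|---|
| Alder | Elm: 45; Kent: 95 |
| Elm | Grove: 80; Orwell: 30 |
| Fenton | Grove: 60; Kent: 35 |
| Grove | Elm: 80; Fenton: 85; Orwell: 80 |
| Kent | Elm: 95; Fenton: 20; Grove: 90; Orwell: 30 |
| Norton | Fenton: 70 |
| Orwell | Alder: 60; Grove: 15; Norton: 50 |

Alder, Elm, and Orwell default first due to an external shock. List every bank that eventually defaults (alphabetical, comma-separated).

Round 1 — Alder, Elm, Orwell default (initial).
  Grove: +80+15 → 95 ≥ 90
  Kent: +95 → 95 ≥ 60
  Norton: +50 → 50 < 80
Round 2 — Grove, Kent default.
  Fenton: +85+20 → 105 < 110
No further defaults.

Alder, Elm, Grove, Kent, Orwell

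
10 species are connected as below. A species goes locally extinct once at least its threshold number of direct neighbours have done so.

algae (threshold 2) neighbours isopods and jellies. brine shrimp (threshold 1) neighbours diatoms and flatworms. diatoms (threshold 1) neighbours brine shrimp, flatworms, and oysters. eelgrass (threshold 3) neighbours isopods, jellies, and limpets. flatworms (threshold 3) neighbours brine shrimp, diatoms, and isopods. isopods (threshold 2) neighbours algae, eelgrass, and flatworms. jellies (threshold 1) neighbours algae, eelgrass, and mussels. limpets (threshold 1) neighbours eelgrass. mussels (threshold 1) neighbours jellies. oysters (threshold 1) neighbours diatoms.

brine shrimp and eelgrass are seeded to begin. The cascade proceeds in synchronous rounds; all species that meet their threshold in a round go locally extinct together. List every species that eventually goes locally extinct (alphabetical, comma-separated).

brine shrimp, diatoms, eelgrass, jellies, limpets, mussels, oysters

Round 1 — brine shrimp, eelgrass go locally extinct (initial).
Round 2 — checking thresholds:
  diatoms: 1 of 3 neighbours ≥ 1, goes locally extinct.
  flatworms: 1 of 3 neighbours < 3, holds.
  isopods: 1 of 3 neighbours < 2, holds.
  jellies: 1 of 3 neighbours ≥ 1, goes locally extinct.
  limpets: 1 of 1 neighbours ≥ 1, goes locally extinct.
Round 3 — checking thresholds:
  algae: 1 of 2 neighbours < 2, holds.
  flatworms: 2 of 3 neighbours < 3, holds.
  isopods: 1 of 3 neighbours < 2, holds.
  mussels: 1 of 1 neighbours ≥ 1, goes locally extinct.
  oysters: 1 of 1 neighbours ≥ 1, goes locally extinct.
Round 4 — no new extinctions; cascade stops.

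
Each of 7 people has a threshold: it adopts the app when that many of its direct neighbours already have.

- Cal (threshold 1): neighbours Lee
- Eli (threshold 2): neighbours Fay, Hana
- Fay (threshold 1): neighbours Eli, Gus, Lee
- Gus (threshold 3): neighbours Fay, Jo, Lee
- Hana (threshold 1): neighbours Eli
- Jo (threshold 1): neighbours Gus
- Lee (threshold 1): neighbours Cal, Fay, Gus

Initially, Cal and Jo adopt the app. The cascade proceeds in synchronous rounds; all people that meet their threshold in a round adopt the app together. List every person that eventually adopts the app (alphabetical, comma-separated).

Round 1 — Cal, Jo adopt the app (initial).
Round 2 — checking thresholds:
  Gus: 1 of 3 neighbours < 3, below threshold.
  Lee: 1 of 3 neighbours ≥ 1, adopts the app.
Round 3 — checking thresholds:
  Fay: 1 of 3 neighbours ≥ 1, adopts the app.
  Gus: 2 of 3 neighbours < 3, below threshold.
Round 4 — checking thresholds:
  Eli: 1 of 2 neighbours < 2, below threshold.
  Gus: 3 of 3 neighbours ≥ 3, adopts the app.
Round 5 — no new adoptions; cascade stops.

Cal, Fay, Gus, Jo, Lee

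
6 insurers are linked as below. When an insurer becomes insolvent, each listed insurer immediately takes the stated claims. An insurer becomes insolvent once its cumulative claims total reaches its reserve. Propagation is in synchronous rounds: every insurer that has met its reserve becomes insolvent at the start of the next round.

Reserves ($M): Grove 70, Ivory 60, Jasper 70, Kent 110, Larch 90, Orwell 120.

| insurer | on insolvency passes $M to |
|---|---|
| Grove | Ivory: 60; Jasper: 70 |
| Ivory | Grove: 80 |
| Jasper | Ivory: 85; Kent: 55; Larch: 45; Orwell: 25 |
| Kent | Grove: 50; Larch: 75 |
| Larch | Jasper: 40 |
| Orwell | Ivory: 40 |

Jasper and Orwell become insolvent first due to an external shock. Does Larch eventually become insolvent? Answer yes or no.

Round 1 — Jasper, Orwell become insolvent (initial).
  Ivory: +85+40 → 125 ≥ 60
  Kent: +55 → 55 < 110
  Larch: +45 → 45 < 90
Round 2 — Ivory becomes insolvent.
  Grove: +80 → 80 ≥ 70
Round 3 — Grove becomes insolvent.
No further insolvencies.

no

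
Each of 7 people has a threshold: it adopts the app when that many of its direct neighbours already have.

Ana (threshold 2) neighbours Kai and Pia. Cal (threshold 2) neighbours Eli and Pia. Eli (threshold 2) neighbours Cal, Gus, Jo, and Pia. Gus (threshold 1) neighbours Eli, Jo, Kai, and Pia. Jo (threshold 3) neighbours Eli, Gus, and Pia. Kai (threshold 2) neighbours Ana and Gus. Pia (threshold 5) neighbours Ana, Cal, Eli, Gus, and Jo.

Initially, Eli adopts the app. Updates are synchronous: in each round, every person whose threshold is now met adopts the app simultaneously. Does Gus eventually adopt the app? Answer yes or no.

Round 1 — Eli adopts the app (initial).
Round 2 — checking thresholds:
  Cal: 1 of 2 neighbours < 2, not yet.
  Gus: 1 of 4 neighbours ≥ 1, adopts the app.
  Jo: 1 of 3 neighbours < 3, not yet.
  Pia: 1 of 5 neighbours < 5, not yet.
Round 3 — no new adoptions; cascade stops.

yes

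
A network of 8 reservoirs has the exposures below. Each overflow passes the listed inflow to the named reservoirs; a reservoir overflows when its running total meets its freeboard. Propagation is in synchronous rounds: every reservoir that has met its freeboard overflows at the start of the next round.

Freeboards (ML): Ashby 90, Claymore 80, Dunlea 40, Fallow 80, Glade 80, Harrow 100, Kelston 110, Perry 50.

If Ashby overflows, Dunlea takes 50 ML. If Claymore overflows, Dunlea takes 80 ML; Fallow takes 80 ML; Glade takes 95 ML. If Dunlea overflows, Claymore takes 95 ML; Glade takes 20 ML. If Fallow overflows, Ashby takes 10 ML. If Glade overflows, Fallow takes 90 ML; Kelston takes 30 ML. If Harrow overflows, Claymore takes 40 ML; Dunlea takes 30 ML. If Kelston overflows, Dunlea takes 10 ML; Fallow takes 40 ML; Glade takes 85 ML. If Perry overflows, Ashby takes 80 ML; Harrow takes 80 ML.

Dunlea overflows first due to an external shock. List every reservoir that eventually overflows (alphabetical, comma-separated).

Round 1 — Dunlea overflows (initial).
  Claymore: +95 → 95 ≥ 80
  Glade: +20 → 20 < 80
Round 2 — Claymore overflows.
  Fallow: +80 → 80 ≥ 80
  Glade: +95 → 115 ≥ 80
Round 3 — Fallow, Glade overflow.
  Ashby: +10 → 10 < 90
  Kelston: +30 → 30 < 110
No further overflows.

Claymore, Dunlea, Fallow, Glade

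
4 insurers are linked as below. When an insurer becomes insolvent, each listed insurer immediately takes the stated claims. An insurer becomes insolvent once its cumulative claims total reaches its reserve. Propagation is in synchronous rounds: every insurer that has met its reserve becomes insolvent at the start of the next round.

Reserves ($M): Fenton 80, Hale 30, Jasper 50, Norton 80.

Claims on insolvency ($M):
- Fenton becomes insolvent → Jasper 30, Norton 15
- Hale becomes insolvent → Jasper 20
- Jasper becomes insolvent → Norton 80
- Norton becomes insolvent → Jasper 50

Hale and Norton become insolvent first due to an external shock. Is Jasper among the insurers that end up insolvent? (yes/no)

Round 1 — Hale, Norton become insolvent (initial).
  Jasper: +20+50 → 70 ≥ 50
Round 2 — Jasper becomes insolvent.
No further insolvencies.

yes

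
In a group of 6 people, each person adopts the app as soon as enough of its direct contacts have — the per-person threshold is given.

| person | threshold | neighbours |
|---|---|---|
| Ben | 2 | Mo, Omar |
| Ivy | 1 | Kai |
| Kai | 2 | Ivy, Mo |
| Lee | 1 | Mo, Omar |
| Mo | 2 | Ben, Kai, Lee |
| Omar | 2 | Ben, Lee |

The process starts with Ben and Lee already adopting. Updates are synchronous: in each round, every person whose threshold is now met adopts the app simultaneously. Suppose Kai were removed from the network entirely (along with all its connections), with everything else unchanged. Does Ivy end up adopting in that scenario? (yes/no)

With Kai removed:
Round 1 — Ben, Lee adopt the app (initial).
Round 2 — checking thresholds:
  Mo: 2 of 2 neighbours ≥ 2, adopts the app.
  Omar: 2 of 2 neighbours ≥ 2, adopts the app.
Round 3 — no new adoptions; cascade stops.

no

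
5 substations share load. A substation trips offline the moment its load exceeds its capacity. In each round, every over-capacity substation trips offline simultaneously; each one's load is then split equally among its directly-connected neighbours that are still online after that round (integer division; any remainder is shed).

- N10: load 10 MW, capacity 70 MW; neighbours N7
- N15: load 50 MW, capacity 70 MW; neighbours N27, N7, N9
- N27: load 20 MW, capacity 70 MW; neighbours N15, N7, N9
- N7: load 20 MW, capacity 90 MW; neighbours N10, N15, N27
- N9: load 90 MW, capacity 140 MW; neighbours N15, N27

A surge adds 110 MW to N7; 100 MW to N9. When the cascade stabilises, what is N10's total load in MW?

Round 1 — N7 at 130 > 90; N9 at 190 > 140. N7, N9 trip offline.
  N7 sheds 130 MW to N10, N15, N27: 43 each (1 lost).
    N10: 10+43 = 53 ≤ 70
    N15: 50+43 = 93 > 70
    N27: 20+43 = 63 ≤ 70
  N9 sheds 190 MW to N15, N27: 95 each.
    N15: 93+95 = 188 > 70
    N27: 63+95 = 158 > 70
Round 2 — N15, N27 trip offline.
  N15 sheds 188 MW: no online neighbours, lost.
  N27 sheds 158 MW: no online neighbours, lost.
No further trips.

53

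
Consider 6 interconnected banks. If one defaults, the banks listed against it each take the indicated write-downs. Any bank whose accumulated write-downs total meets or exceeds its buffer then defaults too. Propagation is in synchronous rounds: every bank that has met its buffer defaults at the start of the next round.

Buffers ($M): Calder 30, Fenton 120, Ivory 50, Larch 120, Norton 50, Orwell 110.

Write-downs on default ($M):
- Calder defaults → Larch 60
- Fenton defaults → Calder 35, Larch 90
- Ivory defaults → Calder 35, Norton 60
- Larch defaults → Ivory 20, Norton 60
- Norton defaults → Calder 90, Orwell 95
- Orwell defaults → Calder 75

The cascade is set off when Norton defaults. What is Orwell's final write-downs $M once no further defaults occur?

95

Round 1 — Norton defaults (initial).
  Calder: +90 → 90 ≥ 30
  Orwell: +95 → 95 < 110
Round 2 — Calder defaults.
  Larch: +60 → 60 < 120
No further defaults.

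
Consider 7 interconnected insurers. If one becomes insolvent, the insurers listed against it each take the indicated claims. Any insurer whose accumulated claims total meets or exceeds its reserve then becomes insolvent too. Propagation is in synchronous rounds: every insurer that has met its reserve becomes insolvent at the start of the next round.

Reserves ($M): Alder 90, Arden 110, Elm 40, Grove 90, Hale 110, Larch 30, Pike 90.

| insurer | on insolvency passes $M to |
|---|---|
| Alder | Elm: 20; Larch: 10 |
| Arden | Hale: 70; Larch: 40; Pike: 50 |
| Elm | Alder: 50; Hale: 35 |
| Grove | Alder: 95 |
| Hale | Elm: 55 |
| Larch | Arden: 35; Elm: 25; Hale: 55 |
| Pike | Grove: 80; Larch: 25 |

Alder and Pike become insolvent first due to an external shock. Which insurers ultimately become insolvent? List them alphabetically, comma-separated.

Alder, Elm, Larch, Pike

Round 1 — Alder, Pike become insolvent (initial).
  Elm: +20 → 20 < 40
  Grove: +80 → 80 < 90
  Larch: +10+25 → 35 ≥ 30
Round 2 — Larch becomes insolvent.
  Arden: +35 → 35 < 110
  Elm: +25 → 45 ≥ 40
  Hale: +55 → 55 < 110
Round 3 — Elm becomes insolvent.
  Hale: +35 → 90 < 110
No further insolvencies.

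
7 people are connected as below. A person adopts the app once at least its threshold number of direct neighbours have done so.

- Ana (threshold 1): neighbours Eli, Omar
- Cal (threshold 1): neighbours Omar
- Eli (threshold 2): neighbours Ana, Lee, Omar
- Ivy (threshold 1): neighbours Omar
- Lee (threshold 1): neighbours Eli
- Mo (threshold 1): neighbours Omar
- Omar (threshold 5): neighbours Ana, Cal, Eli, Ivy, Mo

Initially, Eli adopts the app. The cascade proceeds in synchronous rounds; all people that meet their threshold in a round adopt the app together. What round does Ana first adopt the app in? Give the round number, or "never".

2

Round 1 — Eli adopts the app (initial).
Round 2 — checking thresholds:
  Ana: 1 of 2 neighbours ≥ 1, adopts the app.
  Lee: 1 of 1 neighbours ≥ 1, adopts the app.
  Omar: 1 of 5 neighbours < 5, not yet.
Round 3 — no new adoptions; cascade stops.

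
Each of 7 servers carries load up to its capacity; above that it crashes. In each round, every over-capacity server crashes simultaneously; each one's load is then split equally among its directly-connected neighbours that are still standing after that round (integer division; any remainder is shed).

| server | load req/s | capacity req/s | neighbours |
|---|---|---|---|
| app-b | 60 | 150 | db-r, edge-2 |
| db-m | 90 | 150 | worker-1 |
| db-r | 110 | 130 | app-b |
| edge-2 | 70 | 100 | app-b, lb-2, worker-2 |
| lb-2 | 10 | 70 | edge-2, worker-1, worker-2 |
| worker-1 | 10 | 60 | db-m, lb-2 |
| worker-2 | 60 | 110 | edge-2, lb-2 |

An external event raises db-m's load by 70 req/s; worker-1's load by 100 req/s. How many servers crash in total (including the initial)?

7

Round 1 — db-m at 160 > 150; worker-1 at 110 > 60. db-m, worker-1 crash.
  db-m sheds 160 req/s: no online neighbours, lost.
  worker-1 sheds 110 req/s to lb-2: 110 each.
    lb-2: 10+110 = 120 > 70
Round 2 — lb-2 crashes.
  lb-2 sheds 120 req/s to edge-2, worker-2: 60 each.
    edge-2: 70+60 = 130 > 100
    worker-2: 60+60 = 120 > 110
Round 3 — edge-2, worker-2 crash.
  edge-2 sheds 130 req/s to app-b: 130 each.
    app-b: 60+130 = 190 > 150
  worker-2 sheds 120 req/s: no online neighbours, lost.
Round 4 — app-b crashes.
  app-b sheds 190 req/s to db-r: 190 each.
    db-r: 110+190 = 300 > 130
Round 5 — db-r crashes.
  db-r sheds 300 req/s: no online neighbours, lost.
No further crashes.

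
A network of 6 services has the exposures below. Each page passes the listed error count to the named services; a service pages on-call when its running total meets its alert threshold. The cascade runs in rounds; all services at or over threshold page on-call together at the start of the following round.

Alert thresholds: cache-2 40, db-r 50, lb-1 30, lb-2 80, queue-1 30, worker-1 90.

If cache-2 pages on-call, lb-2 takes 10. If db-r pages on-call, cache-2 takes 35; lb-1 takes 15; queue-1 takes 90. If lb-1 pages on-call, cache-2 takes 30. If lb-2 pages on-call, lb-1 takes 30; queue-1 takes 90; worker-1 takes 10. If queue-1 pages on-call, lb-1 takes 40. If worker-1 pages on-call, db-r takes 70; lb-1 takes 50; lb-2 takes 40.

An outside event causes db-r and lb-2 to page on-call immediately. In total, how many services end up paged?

Round 1 — db-r, lb-2 page on-call (initial).
  cache-2: +35 → 35 < 40
  lb-1: +15+30 → 45 ≥ 30
  queue-1: +90+90 → 180 ≥ 30
  worker-1: +10 → 10 < 90
Round 2 — lb-1, queue-1 page on-call.
  cache-2: +30 → 65 ≥ 40
Round 3 — cache-2 pages on-call.
No further pages.

5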